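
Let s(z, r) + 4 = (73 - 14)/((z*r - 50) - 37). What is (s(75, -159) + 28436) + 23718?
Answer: 626425741/12012 ≈ 52150.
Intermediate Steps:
s(z, r) = -4 + 59/(-87 + r*z) (s(z, r) = -4 + (73 - 14)/((z*r - 50) - 37) = -4 + 59/((r*z - 50) - 37) = -4 + 59/((-50 + r*z) - 37) = -4 + 59/(-87 + r*z))
(s(75, -159) + 28436) + 23718 = ((407 - 4*(-159)*75)/(-87 - 159*75) + 28436) + 23718 = ((407 + 47700)/(-87 - 11925) + 28436) + 23718 = (48107/(-12012) + 28436) + 23718 = (-1/12012*48107 + 28436) + 23718 = (-48107/12012 + 28436) + 23718 = 341525125/12012 + 23718 = 626425741/12012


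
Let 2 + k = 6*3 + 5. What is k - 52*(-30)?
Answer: 1581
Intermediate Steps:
k = 21 (k = -2 + (6*3 + 5) = -2 + (18 + 5) = -2 + 23 = 21)
k - 52*(-30) = 21 - 52*(-30) = 21 + 1560 = 1581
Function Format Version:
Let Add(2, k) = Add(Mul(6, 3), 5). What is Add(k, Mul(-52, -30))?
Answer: 1581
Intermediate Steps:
k = 21 (k = Add(-2, Add(Mul(6, 3), 5)) = Add(-2, Add(18, 5)) = Add(-2, 23) = 21)
Add(k, Mul(-52, -30)) = Add(21, Mul(-52, -30)) = Add(21, 1560) = 1581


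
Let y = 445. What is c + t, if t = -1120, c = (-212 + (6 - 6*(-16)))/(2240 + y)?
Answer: -601462/537 ≈ -1120.0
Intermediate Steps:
c = -22/537 (c = (-212 + (6 - 6*(-16)))/(2240 + 445) = (-212 + (6 + 96))/2685 = (-212 + 102)*(1/2685) = -110*1/2685 = -22/537 ≈ -0.040968)
c + t = -22/537 - 1120 = -601462/537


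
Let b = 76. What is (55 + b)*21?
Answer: 2751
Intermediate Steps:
(55 + b)*21 = (55 + 76)*21 = 131*21 = 2751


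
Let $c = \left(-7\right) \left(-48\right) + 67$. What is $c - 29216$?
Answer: $-28813$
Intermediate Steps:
$c = 403$ ($c = 336 + 67 = 403$)
$c - 29216 = 403 - 29216 = -28813$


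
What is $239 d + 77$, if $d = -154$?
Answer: $-36729$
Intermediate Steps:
$239 d + 77 = 239 \left(-154\right) + 77 = -36806 + 77 = -36729$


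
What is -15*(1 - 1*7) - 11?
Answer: 79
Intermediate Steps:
-15*(1 - 1*7) - 11 = -15*(1 - 7) - 11 = -15*(-6) - 11 = 90 - 11 = 79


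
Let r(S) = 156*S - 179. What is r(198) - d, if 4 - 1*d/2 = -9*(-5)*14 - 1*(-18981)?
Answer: 69923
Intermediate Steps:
r(S) = -179 + 156*S
d = -39214 (d = 8 - 2*(-9*(-5)*14 - 1*(-18981)) = 8 - 2*(45*14 + 18981) = 8 - 2*(630 + 18981) = 8 - 2*19611 = 8 - 39222 = -39214)
r(198) - d = (-179 + 156*198) - 1*(-39214) = (-179 + 30888) + 39214 = 30709 + 39214 = 69923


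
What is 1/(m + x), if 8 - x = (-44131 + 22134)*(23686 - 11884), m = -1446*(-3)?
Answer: 1/259612940 ≈ 3.8519e-9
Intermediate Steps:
m = 4338
x = 259608602 (x = 8 - (-44131 + 22134)*(23686 - 11884) = 8 - (-21997)*11802 = 8 - 1*(-259608594) = 8 + 259608594 = 259608602)
1/(m + x) = 1/(4338 + 259608602) = 1/259612940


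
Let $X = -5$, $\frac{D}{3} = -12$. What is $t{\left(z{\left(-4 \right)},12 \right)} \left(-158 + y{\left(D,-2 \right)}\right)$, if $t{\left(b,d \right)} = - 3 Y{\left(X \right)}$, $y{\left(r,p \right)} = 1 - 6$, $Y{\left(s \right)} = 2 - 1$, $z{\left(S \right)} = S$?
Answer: $489$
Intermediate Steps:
$D = -36$ ($D = 3 \left(-12\right) = -36$)
$Y{\left(s \right)} = 1$
$y{\left(r,p \right)} = -5$ ($y{\left(r,p \right)} = 1 - 6 = -5$)
$t{\left(b,d \right)} = -3$ ($t{\left(b,d \right)} = \left(-3\right) 1 = -3$)
$t{\left(z{\left(-4 \right)},12 \right)} \left(-158 + y{\left(D,-2 \right)}\right) = - 3 \left(-158 - 5\right) = \left(-3\right) \left(-163\right) = 489$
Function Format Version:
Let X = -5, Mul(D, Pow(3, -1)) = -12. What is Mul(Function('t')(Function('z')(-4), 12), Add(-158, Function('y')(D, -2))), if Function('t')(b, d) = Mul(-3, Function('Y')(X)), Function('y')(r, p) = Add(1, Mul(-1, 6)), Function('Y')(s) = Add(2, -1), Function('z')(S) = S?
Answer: 489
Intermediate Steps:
D = -36 (D = Mul(3, -12) = -36)
Function('Y')(s) = 1
Function('y')(r, p) = -5 (Function('y')(r, p) = Add(1, -6) = -5)
Function('t')(b, d) = -3 (Function('t')(b, d) = Mul(-3, 1) = -3)
Mul(Function('t')(Function('z')(-4), 12), Add(-158, Function('y')(D, -2))) = Mul(-3, Add(-158, -5)) = Mul(-3, -163) = 489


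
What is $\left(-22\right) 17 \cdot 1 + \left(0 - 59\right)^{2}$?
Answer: $3107$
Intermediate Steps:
$\left(-22\right) 17 \cdot 1 + \left(0 - 59\right)^{2} = \left(-374\right) 1 + \left(-59\right)^{2} = -374 + 3481 = 3107$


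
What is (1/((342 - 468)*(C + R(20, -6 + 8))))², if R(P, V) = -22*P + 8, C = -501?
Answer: 1/13819883364 ≈ 7.2359e-11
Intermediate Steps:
R(P, V) = 8 - 22*P
(1/((342 - 468)*(C + R(20, -6 + 8))))² = (1/((342 - 468)*(-501 + (8 - 22*20))))² = (1/(-126*(-501 + (8 - 440))))² = (1/(-126*(-501 - 432)))² = (1/(-126*(-933)))² = (1/117558)² = 1/13819883364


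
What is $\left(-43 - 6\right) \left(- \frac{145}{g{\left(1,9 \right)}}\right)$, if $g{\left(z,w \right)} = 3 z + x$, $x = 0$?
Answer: $\frac{7105}{3} \approx 2368.3$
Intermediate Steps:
$g{\left(z,w \right)} = 3 z$ ($g{\left(z,w \right)} = 3 z + 0 = 3 z$)
$\left(-43 - 6\right) \left(- \frac{145}{g{\left(1,9 \right)}}\right) = \left(-43 - 6\right) \left(- \frac{145}{3 \cdot 1}\right) = - 49 \left(- \frac{145}{3}\right) = - 49 \left(\left(-145\right) \frac{1}{3}\right) = \left(-49\right) \left(- \frac{145}{3}\right) = \frac{7105}{3}$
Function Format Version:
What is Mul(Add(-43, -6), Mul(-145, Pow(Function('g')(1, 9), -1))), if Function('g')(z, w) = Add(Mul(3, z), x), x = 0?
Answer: Rational(7105, 3) ≈ 2368.3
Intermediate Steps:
Function('g')(z, w) = Mul(3, z) (Function('g')(z, w) = Add(Mul(3, z), 0) = Mul(3, z))
Mul(Add(-43, -6), Mul(-145, Pow(Function('g')(1, 9), -1))) = Mul(Add(-43, -6), Mul(-145, Pow(Mul(3, 1), -1))) = Mul(-49, Mul(-145, Pow(3, -1))) = Mul(-49, Mul(-145, Rational(1, 3))) = Mul(-49, Rational(-145, 3)) = Rational(7105, 3)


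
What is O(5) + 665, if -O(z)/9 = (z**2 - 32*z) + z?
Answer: 1835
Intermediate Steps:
O(z) = -9*z**2 + 279*z (O(z) = -9*((z**2 - 32*z) + z) = -9*(z**2 - 31*z) = -9*z**2 + 279*z)
O(5) + 665 = 9*5*(31 - 1*5) + 665 = 9*5*(31 - 5) + 665 = 9*5*26 + 665 = 1170 + 665 = 1835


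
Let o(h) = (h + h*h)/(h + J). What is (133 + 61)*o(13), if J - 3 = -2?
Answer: 2522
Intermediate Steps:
J = 1 (J = 3 - 2 = 1)
o(h) = (h + h²)/(1 + h) (o(h) = (h + h*h)/(h + 1) = (h + h²)/(1 + h))
(133 + 61)*o(13) = (133 + 61)*13 = 194*13 = 2522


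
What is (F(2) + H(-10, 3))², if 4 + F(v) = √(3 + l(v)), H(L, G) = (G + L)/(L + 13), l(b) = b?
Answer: 406/9 - 38*√5/3 ≈ 16.788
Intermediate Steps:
H(L, G) = (G + L)/(13 + L)
F(v) = -4 + √(3 + v)
(F(2) + H(-10, 3))² = ((-4 + √(3 + 2)) + (3 - 10)/(13 - 10))² = ((-4 + √5) - 7/3)² = (-19/3 + √5)²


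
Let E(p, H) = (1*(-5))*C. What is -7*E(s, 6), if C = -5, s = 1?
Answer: -175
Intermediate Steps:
E(p, H) = 25 (E(p, H) = (1*(-5))*(-5) = -5*(-5) = 25)
-7*E(s, 6) = -7*25 = -175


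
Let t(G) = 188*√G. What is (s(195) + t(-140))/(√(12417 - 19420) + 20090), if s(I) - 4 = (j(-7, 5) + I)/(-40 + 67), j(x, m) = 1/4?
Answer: 12184585/21795215562 + 376*√245105/403615103 - 1213*I*√7003/43590431124 + 7553840*I*√35/403615103 ≈ 0.0010203 + 0.11072*I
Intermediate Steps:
j(x, m) = ¼
s(I) = 433/108 + I/27 (s(I) = 4 + (¼ + I)/(-40 + 67) = 4 + (¼ + I)/27 = 4 + (¼ + I)*(1/27) = 4 + (1/108 + I/27) = 433/108 + I/27)
(s(195) + t(-140))/(√(12417 - 19420) + 20090) = ((433/108 + (1/27)*195) + 188*√(-140))/(√(12417 - 19420) + 20090) = ((433/108 + 65/9) + 188*(2*I*√35))/(√(-7003) + 20090) = (1213/108 + 376*I*√35)/(I*√7003 + 20090) = (1213/108 + 376*I*√35)/(20090 + I*√7003)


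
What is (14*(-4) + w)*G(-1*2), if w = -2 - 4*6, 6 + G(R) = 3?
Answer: 246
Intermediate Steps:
G(R) = -3 (G(R) = -6 + 3 = -3)
w = -26 (w = -2 - 24 = -26)
(14*(-4) + w)*G(-1*2) = (14*(-4) - 26)*(-3) = (-56 - 26)*(-3) = -82*(-3) = 246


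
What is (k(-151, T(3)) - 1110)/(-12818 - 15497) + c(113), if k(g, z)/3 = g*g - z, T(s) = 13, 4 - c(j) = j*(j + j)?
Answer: -723062464/28315 ≈ -25536.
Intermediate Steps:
c(j) = 4 - 2*j² (c(j) = 4 - j*(j + j) = 4 - j*2*j = 4 - 2*j²)
k(g, z) = -3*z + 3*g² (k(g, z) = 3*(g*g - z) = 3*(g² - z) = -3*z + 3*g²)
(k(-151, T(3)) - 1110)/(-12818 - 15497) + c(113) = ((-3*13 + 3*(-151)²) - 1110)/(-12818 - 15497) + (4 - 2*113²) = ((-39 + 3*22801) - 1110)/(-28315) + (4 - 2*12769) = ((-39 + 68403) - 1110)*(-1/28315) + (4 - 25538) = (68364 - 1110)*(-1/28315) - 25534 = 67254*(-1/28315) - 25534 = -67254/28315 - 25534 = -723062464/28315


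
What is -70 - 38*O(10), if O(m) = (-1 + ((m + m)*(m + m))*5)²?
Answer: -151848108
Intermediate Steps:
O(m) = (-1 + 20*m²)² (O(m) = (-1 + ((2*m)*(2*m))*5)² = (-1 + (4*m²)*5)² = (-1 + 20*m²)²)
-70 - 38*O(10) = -70 - 38*(-1 + 20*10²)² = -70 - 38*(-1 + 20*100)² = -70 - 38*(-1 + 2000)² = -70 - 38*1999² = -70 - 38*3996001 = -70 - 151848038 = -151848108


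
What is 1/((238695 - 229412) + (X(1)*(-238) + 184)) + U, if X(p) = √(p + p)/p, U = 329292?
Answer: 29475190692359/89510801 + 238*√2/89510801 ≈ 3.2929e+5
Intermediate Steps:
X(p) = √2/√p (X(p) = √(2*p)/p = (√2*√p)/p = √2/√p)
1/((238695 - 229412) + (X(1)*(-238) + 184)) + U = 1/((238695 - 229412) + ((√2/√1)*(-238) + 184)) + 329292 = 1/(9283 + ((√2*1)*(-238) + 184)) + 329292 = 1/(9283 + (√2*(-238) + 184)) + 329292 = 1/(9283 + (-238*√2 + 184)) + 329292 = 1/(9283 + (184 - 238*√2)) + 329292 = 1/(9467 - 238*√2) + 329292 = 329292 + 1/(9467 - 238*√2)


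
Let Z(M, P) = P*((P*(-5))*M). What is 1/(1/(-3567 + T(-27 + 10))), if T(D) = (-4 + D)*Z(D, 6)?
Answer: -67827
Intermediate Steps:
Z(M, P) = -5*M*P**2 (Z(M, P) = P*((-5*P)*M) = P*(-5*M*P) = -5*M*P**2)
T(D) = -180*D*(-4 + D) (T(D) = (-4 + D)*(-5*D*6**2) = (-4 + D)*(-5*D*36) = (-4 + D)*(-180*D) = -180*D*(-4 + D))
1/(1/(-3567 + T(-27 + 10))) = 1/(1/(-3567 + 180*(-27 + 10)*(4 - (-27 + 10)))) = 1/(1/(-3567 + 180*(-17)*(4 - 1*(-17)))) = 1/(1/(-3567 + 180*(-17)*(4 + 17))) = 1/(1/(-3567 + 180*(-17)*21)) = 1/(1/(-3567 - 64260)) = 1/(1/(-67827)) = 1/(-1/67827) = -67827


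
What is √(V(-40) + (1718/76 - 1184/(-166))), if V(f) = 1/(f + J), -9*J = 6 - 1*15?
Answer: √449559007638/123006 ≈ 5.4509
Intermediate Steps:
J = 1 (J = -(6 - 1*15)/9 = -(6 - 15)/9 = -⅑*(-9) = 1)
V(f) = 1/(1 + f) (V(f) = 1/(f + 1) = 1/(1 + f))
√(V(-40) + (1718/76 - 1184/(-166))) = √(1/(1 - 40) + (1718/76 - 1184/(-166))) = √(1/(-39) + (1718*(1/76) - 1184*(-1/166))) = √(-1/39 + (859/38 + 592/83)) = √(-1/39 + 93793/3154) = √(3654773/123006) = √449559007638/123006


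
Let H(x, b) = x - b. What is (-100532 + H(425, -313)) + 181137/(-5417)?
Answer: -540765235/5417 ≈ -99828.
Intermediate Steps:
(-100532 + H(425, -313)) + 181137/(-5417) = (-100532 + (425 - 1*(-313))) + 181137/(-5417) = (-100532 + (425 + 313)) + 181137*(-1/5417) = (-100532 + 738) - 181137/5417 = -99794 - 181137/5417 = -540765235/5417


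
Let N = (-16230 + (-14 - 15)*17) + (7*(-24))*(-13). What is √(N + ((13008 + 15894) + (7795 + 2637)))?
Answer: 3*√2755 ≈ 157.46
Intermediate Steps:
N = -14539 (N = (-16230 - 29*17) - 168*(-13) = (-16230 - 493) + 2184 = -16723 + 2184 = -14539)
√(N + ((13008 + 15894) + (7795 + 2637))) = √(-14539 + ((13008 + 15894) + (7795 + 2637))) = √(-14539 + (28902 + 10432)) = √(-14539 + 39334) = √24795 = 3*√2755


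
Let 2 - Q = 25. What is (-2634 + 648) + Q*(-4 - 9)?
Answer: -1687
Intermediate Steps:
Q = -23 (Q = 2 - 1*25 = 2 - 25 = -23)
(-2634 + 648) + Q*(-4 - 9) = (-2634 + 648) - 23*(-4 - 9) = -1986 - 23*(-13) = -1986 + 299 = -1687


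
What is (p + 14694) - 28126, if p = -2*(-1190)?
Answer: -11052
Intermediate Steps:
p = 2380
(p + 14694) - 28126 = (2380 + 14694) - 28126 = 17074 - 28126 = -11052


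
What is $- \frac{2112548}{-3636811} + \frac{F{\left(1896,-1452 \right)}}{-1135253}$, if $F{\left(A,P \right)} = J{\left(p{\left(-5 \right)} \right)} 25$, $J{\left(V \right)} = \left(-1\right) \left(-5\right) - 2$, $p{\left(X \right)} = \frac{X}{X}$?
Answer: $\frac{2398003693819}{4128700598183} \approx 0.58081$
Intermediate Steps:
$p{\left(X \right)} = 1$
$J{\left(V \right)} = 3$ ($J{\left(V \right)} = 5 - 2 = 3$)
$F{\left(A,P \right)} = 75$ ($F{\left(A,P \right)} = 3 \cdot 25 = 75$)
$- \frac{2112548}{-3636811} + \frac{F{\left(1896,-1452 \right)}}{-1135253} = - \frac{2112548}{-3636811} + \frac{75}{-1135253} = \left(-2112548\right) \left(- \frac{1}{3636811}\right) + 75 \left(- \frac{1}{1135253}\right) = \frac{2112548}{3636811} - \frac{75}{1135253} = \frac{2398003693819}{4128700598183}$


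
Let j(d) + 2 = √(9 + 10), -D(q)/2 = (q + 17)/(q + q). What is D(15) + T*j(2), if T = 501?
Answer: -15062/15 + 501*√19 ≈ 1179.7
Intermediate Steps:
D(q) = -(17 + q)/q (D(q) = -2*(q + 17)/(q + q) = -2*(17 + q)/(2*q) = -2*(17 + q)*1/(2*q) = -(17 + q)/q)
j(d) = -2 + √19 (j(d) = -2 + √(9 + 10) = -2 + √19)
D(15) + T*j(2) = (-17 - 1*15)/15 + 501*(-2 + √19) = (-17 - 15)/15 + (-1002 + 501*√19) = (1/15)*(-32) + (-1002 + 501*√19) = -32/15 + (-1002 + 501*√19) = -15062/15 + 501*√19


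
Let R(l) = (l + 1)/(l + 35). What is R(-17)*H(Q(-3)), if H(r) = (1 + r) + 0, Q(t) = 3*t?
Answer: 64/9 ≈ 7.1111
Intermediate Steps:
H(r) = 1 + r
R(l) = (1 + l)/(35 + l)
R(-17)*H(Q(-3)) = ((1 - 17)/(35 - 17))*(1 + 3*(-3)) = (-16/18)*(1 - 9) = ((1/18)*(-16))*(-8) = -8/9*(-8) = 64/9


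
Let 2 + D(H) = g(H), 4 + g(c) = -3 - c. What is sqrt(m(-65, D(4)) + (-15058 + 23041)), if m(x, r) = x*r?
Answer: 2*sqrt(2207) ≈ 93.957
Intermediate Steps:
g(c) = -7 - c (g(c) = -4 + (-3 - c) = -7 - c)
D(H) = -9 - H (D(H) = -2 + (-7 - H) = -9 - H)
m(x, r) = r*x
sqrt(m(-65, D(4)) + (-15058 + 23041)) = sqrt((-9 - 1*4)*(-65) + (-15058 + 23041)) = sqrt((-9 - 4)*(-65) + 7983) = sqrt(-13*(-65) + 7983) = sqrt(845 + 7983) = sqrt(8828) = 2*sqrt(2207)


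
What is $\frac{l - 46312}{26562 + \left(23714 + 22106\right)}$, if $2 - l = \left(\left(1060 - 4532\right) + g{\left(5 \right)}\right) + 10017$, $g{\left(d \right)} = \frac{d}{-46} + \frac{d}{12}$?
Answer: $- \frac{14588065}{19977432} \approx -0.73023$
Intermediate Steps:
$g{\left(d \right)} = \frac{17 d}{276}$ ($g{\left(d \right)} = d \left(- \frac{1}{46}\right) + d \frac{1}{12} = - \frac{d}{46} + \frac{d}{12} = \frac{17 d}{276}$)
$l = - \frac{1805953}{276}$ ($l = 2 - \left(\left(\left(1060 - 4532\right) + \frac{17}{276} \cdot 5\right) + 10017\right) = 2 - \left(\left(\left(1060 - 4532\right) + \frac{85}{276}\right) + 10017\right) = 2 - \left(\left(-3472 + \frac{85}{276}\right) + 10017\right) = 2 - \left(- \frac{958187}{276} + 10017\right) = 2 - \frac{1806505}{276} = - \frac{1805953}{276} \approx -6543.3$)
$\frac{l - 46312}{26562 + \left(23714 + 22106\right)} = \frac{- \frac{1805953}{276} - 46312}{26562 + \left(23714 + 22106\right)} = - \frac{14588065}{276 \left(26562 + 45820\right)} = - \frac{14588065}{276 \cdot 72382} = \left(- \frac{14588065}{276}\right) \frac{1}{72382} = - \frac{14588065}{19977432}$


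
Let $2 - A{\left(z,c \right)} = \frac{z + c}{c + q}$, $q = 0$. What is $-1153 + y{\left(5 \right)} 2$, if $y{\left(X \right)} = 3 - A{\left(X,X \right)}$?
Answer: $-1147$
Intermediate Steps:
$A{\left(z,c \right)} = 2 - \frac{c + z}{c}$ ($A{\left(z,c \right)} = 2 - \frac{z + c}{c + 0} = 2 - \frac{c + z}{c}$)
$y{\left(X \right)} = 3$ ($y{\left(X \right)} = 3 - \frac{X - X}{X} = 3 - \frac{1}{X} 0 = 3 - 0 = 3 + 0 = 3$)
$-1153 + y{\left(5 \right)} 2 = -1153 + 3 \cdot 2 = -1153 + 6 = -1147$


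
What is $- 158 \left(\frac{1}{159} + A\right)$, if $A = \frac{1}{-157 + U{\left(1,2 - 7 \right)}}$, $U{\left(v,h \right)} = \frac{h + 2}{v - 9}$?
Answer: $\frac{3002}{199227} \approx 0.015068$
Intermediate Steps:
$U{\left(v,h \right)} = \frac{2 + h}{-9 + v}$
$A = - \frac{8}{1253}$ ($A = \frac{1}{-157 + \frac{2 + \left(2 - 7\right)}{-9 + 1}} = \frac{1}{-157 + \frac{2 + \left(2 - 7\right)}{-8}} = \frac{1}{-157 - \frac{2 - 5}{8}} = \frac{1}{-157 - - \frac{3}{8}} = \frac{1}{-157 + \frac{3}{8}} = \frac{1}{- \frac{1253}{8}} = - \frac{8}{1253} \approx -0.0063847$)
$- 158 \left(\frac{1}{159} + A\right) = - 158 \left(\frac{1}{159} - \frac{8}{1253}\right) = \left(-158\right) \left(- \frac{19}{199227}\right) = \frac{3002}{199227}$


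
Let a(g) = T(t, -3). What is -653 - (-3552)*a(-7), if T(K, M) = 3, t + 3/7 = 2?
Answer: 10003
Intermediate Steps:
t = 11/7 (t = -3/7 + 2 = 11/7 ≈ 1.5714)
a(g) = 3
-653 - (-3552)*a(-7) = -653 - (-3552)*3 = -653 - 148*(-72) = -653 + 10656 = 10003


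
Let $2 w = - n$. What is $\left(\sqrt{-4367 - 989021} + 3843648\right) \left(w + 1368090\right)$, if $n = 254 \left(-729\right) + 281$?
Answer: $5613772822560 + 2921065 i \sqrt{248347} \approx 5.6138 \cdot 10^{12} + 1.4557 \cdot 10^{9} i$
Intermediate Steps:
$n = -184885$ ($n = -185166 + 281 = -184885$)
$w = \frac{184885}{2}$ ($w = \frac{\left(-1\right) \left(-184885\right)}{2} = \frac{1}{2} \cdot 184885 = \frac{184885}{2} \approx 92443.0$)
$\left(\sqrt{-4367 - 989021} + 3843648\right) \left(w + 1368090\right) = \left(\sqrt{-4367 - 989021} + 3843648\right) \left(\frac{184885}{2} + 1368090\right) = \left(\sqrt{-993388} + 3843648\right) \frac{2921065}{2} = \left(2 i \sqrt{248347} + 3843648\right) \frac{2921065}{2} = \left(3843648 + 2 i \sqrt{248347}\right) \frac{2921065}{2} = 5613772822560 + 2921065 i \sqrt{248347}$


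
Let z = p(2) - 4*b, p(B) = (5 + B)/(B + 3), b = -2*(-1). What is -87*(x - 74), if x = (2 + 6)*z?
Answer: 55158/5 ≈ 11032.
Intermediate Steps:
b = 2
p(B) = (5 + B)/(3 + B)
z = -33/5 (z = (5 + 2)/(3 + 2) - 4*2 = 7/5 - 8 = -33/5 ≈ -6.6000)
x = -264/5 (x = (2 + 6)*(-33/5) = 8*(-33/5) = -264/5 ≈ -52.800)
-87*(x - 74) = -87*(-264/5 - 74) = -87*(-634/5) = 55158/5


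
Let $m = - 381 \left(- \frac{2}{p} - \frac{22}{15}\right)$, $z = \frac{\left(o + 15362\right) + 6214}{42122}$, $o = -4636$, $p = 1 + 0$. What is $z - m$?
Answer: $- \frac{139044494}{105305} \approx -1320.4$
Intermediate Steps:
$p = 1$
$z = \frac{8470}{21061}$ ($z = \frac{\left(-4636 + 15362\right) + 6214}{42122} = \left(10726 + 6214\right) \frac{1}{42122} = 16940 \cdot \frac{1}{42122} = \frac{8470}{21061} \approx 0.40216$)
$m = \frac{6604}{5}$ ($m = - 381 \left(- \frac{2}{1} - \frac{22}{15}\right) = - 381 \left(\left(-2\right) 1 - \frac{22}{15}\right) = - 381 \left(-2 - \frac{22}{15}\right) = \left(-381\right) \left(- \frac{52}{15}\right) = \frac{6604}{5} \approx 1320.8$)
$z - m = \frac{8470}{21061} - \frac{6604}{5} = - \frac{139044494}{105305}$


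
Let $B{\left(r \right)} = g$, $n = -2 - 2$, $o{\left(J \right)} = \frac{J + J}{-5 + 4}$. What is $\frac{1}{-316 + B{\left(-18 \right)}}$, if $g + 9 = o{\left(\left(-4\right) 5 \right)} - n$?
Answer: $- \frac{1}{281} \approx -0.0035587$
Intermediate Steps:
$o{\left(J \right)} = - 2 J$ ($o{\left(J \right)} = \frac{2 J}{-1} = 2 J \left(-1\right) = - 2 J$)
$n = -4$ ($n = -2 - 2 = -4$)
$g = 35$ ($g = -9 - \left(-4 + 2 \left(\left(-4\right) 5\right)\right) = -9 + \left(\left(-2\right) \left(-20\right) + 4\right) = -9 + \left(40 + 4\right) = -9 + 44 = 35$)
$B{\left(r \right)} = 35$
$\frac{1}{-316 + B{\left(-18 \right)}} = \frac{1}{-316 + 35} = \frac{1}{-281} = - \frac{1}{281}$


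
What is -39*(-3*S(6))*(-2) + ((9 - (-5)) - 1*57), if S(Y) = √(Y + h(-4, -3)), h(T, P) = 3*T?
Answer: -43 - 234*I*√6 ≈ -43.0 - 573.18*I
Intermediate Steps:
S(Y) = √(-12 + Y) (S(Y) = √(Y + 3*(-4)) = √(Y - 12) = √(-12 + Y))
-39*(-3*S(6))*(-2) + ((9 - (-5)) - 1*57) = -39*(-3*√(-12 + 6))*(-2) + ((9 - (-5)) - 1*57) = -39*(-3*I*√6)*(-2) + ((9 - 1*(-5)) - 57) = -39*(-3*I*√6)*(-2) + ((9 + 5) - 57) = -39*(-3*I*√6)*(-2) + (14 - 57) = -234*I*√6 - 43 = -43 - 234*I*√6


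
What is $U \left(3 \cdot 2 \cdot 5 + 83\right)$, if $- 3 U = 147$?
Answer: $-5537$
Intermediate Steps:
$U = -49$ ($U = \left(- \frac{1}{3}\right) 147 = -49$)
$U \left(3 \cdot 2 \cdot 5 + 83\right) = - 49 \left(3 \cdot 2 \cdot 5 + 83\right) = - 49 \left(6 \cdot 5 + 83\right) = - 49 \left(30 + 83\right) = \left(-49\right) 113 = -5537$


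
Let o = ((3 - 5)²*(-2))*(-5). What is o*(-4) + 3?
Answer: -157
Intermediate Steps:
o = 40 (o = ((-2)²*(-2))*(-5) = (4*(-2))*(-5) = -8*(-5) = 40)
o*(-4) + 3 = 40*(-4) + 3 = -160 + 3 = -157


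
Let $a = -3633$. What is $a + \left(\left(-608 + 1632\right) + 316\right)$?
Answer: $-2293$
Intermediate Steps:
$a + \left(\left(-608 + 1632\right) + 316\right) = -3633 + \left(\left(-608 + 1632\right) + 316\right) = -3633 + \left(1024 + 316\right) = -3633 + 1340 = -2293$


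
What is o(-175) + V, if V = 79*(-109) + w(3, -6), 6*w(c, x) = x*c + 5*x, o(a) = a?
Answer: -8794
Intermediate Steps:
w(c, x) = 5*x/6 + c*x/6 (w(c, x) = (x*c + 5*x)/6 = (c*x + 5*x)/6 = (5*x + c*x)/6 = 5*x/6 + c*x/6)
V = -8619 (V = 79*(-109) + (1/6)*(-6)*(5 + 3) = -8611 + (1/6)*(-6)*8 = -8611 - 8 = -8619)
o(-175) + V = -175 - 8619 = -8794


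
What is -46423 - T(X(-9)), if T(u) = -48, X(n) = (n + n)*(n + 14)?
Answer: -46375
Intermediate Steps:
X(n) = 2*n*(14 + n) (X(n) = (2*n)*(14 + n) = 2*n*(14 + n))
-46423 - T(X(-9)) = -46423 - 1*(-48) = -46423 + 48 = -46375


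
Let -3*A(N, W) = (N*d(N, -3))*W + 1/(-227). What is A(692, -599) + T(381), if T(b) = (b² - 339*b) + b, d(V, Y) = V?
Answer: 65123731496/681 ≈ 9.5630e+7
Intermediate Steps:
T(b) = b² - 338*b
A(N, W) = 1/681 - W*N²/3 (A(N, W) = -((N*N)*W + 1/(-227))/3 = -(N²*W - 1/227)/3 = -(W*N² - 1/227)/3 = -(-1/227 + W*N²)/3 = 1/681 - W*N²/3)
A(692, -599) + T(381) = (1/681 - ⅓*(-599)*692²) + 381*(-338 + 381) = (1/681 - ⅓*(-599)*478864) + 381*43 = (1/681 + 286839536/3) + 16383 = 65112574673/681 + 16383 = 65123731496/681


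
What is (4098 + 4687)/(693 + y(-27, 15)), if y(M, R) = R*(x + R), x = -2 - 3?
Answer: 8785/843 ≈ 10.421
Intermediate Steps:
x = -5
y(M, R) = R*(-5 + R)
(4098 + 4687)/(693 + y(-27, 15)) = (4098 + 4687)/(693 + 15*(-5 + 15)) = 8785/(693 + 15*10) = 8785/(693 + 150) = 8785/843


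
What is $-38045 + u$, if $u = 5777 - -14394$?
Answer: $-17874$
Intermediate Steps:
$u = 20171$ ($u = 5777 + 14394 = 20171$)
$-38045 + u = -38045 + 20171 = -17874$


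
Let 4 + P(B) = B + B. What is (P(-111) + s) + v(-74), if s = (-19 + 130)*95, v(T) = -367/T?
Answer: 763973/74 ≈ 10324.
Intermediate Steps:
P(B) = -4 + 2*B (P(B) = -4 + (B + B) = -4 + 2*B)
s = 10545 (s = 111*95 = 10545)
(P(-111) + s) + v(-74) = ((-4 + 2*(-111)) + 10545) - 367/(-74) = ((-4 - 222) + 10545) - 367*(-1/74) = (-226 + 10545) + 367/74 = 10319 + 367/74 = 763973/74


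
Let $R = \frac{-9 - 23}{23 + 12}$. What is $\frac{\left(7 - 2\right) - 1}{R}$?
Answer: $- \frac{35}{8} \approx -4.375$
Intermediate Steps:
$R = - \frac{32}{35} \approx -0.91429$
$\frac{\left(7 - 2\right) - 1}{R} = \frac{\left(7 - 2\right) - 1}{- \frac{32}{35}} = - \frac{35 \left(\left(7 - 2\right) - 1\right)}{32} = - \frac{35 \left(5 - 1\right)}{32} = \left(- \frac{35}{32}\right) 4 = - \frac{35}{8}$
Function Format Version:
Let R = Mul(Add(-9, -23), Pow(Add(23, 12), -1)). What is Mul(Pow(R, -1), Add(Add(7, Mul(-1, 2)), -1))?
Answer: Rational(-35, 8) ≈ -4.3750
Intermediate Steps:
R = Rational(-32, 35) (R = Mul(-32, Pow(35, -1)) = Mul(-32, Rational(1, 35)) = Rational(-32, 35) ≈ -0.91429)
Mul(Pow(R, -1), Add(Add(7, Mul(-1, 2)), -1)) = Mul(Pow(Rational(-32, 35), -1), Add(Add(7, Mul(-1, 2)), -1)) = Mul(Rational(-35, 32), Add(Add(7, -2), -1)) = Mul(Rational(-35, 32), Add(5, -1)) = Mul(Rational(-35, 32), 4) = Rational(-35, 8)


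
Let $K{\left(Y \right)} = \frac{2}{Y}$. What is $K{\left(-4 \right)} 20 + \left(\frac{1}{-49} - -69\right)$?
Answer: $\frac{2890}{49} \approx 58.98$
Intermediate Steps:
$K{\left(-4 \right)} 20 + \left(\frac{1}{-49} - -69\right) = \frac{2}{-4} \cdot 20 + \left(\frac{1}{-49} - -69\right) = 2 \left(- \frac{1}{4}\right) 20 + \left(- \frac{1}{49} + 69\right) = \left(- \frac{1}{2}\right) 20 + \frac{3380}{49} = -10 + \frac{3380}{49} = \frac{2890}{49}$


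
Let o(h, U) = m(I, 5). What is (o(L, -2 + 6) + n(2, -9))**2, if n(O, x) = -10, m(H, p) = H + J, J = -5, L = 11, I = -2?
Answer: 289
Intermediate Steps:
m(H, p) = -5 + H (m(H, p) = H - 5 = -5 + H)
o(h, U) = -7 (o(h, U) = -5 - 2 = -7)
(o(L, -2 + 6) + n(2, -9))**2 = (-7 - 10)**2 = (-17)**2 = 289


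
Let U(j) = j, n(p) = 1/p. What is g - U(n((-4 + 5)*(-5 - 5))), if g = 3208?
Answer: 32081/10 ≈ 3208.1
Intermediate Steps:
g - U(n((-4 + 5)*(-5 - 5))) = 3208 - 1/((-4 + 5)*(-5 - 5)) = 3208 - 1/(1*(-10)) = 3208 - 1/(-10) = 3208 - 1*(-1/10) = 3208 + 1/10 = 32081/10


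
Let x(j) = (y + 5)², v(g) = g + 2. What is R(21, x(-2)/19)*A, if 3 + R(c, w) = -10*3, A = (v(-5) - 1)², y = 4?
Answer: -528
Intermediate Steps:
v(g) = 2 + g
x(j) = 81 (x(j) = (4 + 5)² = 9² = 81)
A = 16 (A = ((2 - 5) - 1)² = (-3 - 1)² = (-4)² = 16)
R(c, w) = -33 (R(c, w) = -3 - 10*3 = -3 - 30 = -33)
R(21, x(-2)/19)*A = -33*16 = -528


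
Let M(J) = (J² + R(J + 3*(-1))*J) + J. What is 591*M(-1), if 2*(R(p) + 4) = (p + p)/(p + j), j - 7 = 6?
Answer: 7880/3 ≈ 2626.7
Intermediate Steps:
j = 13 (j = 7 + 6 = 13)
R(p) = -4 + p/(13 + p) (R(p) = -4 + ((p + p)/(p + 13))/2 = -4 + ((2*p)/(13 + p))/2 = -4 + (2*p/(13 + p))/2 = -4 + p/(13 + p))
M(J) = J + J² + J*(-43 - 3*J)/(10 + J) (M(J) = (J² + ((-52 - 3*(J + 3*(-1)))/(13 + (J + 3*(-1))))*J) + J = (J² + ((-52 - 3*(J - 3))/(13 + (J - 3)))*J) + J = (J² + ((-52 - 3*(-3 + J))/(13 + (-3 + J)))*J) + J = (J² + ((-52 + (9 - 3*J))/(10 + J))*J) + J = (J² + ((-43 - 3*J)/(10 + J))*J) + J = (J² + J*(-43 - 3*J)/(10 + J)) + J = J + J² + J*(-43 - 3*J)/(10 + J))
591*M(-1) = 591*(-(-33 + (-1)² + 8*(-1))/(10 - 1)) = 591*(-1*(-33 + 1 - 8)/9) = 591*(-1*⅑*(-40)) = 591*(40/9) = 7880/3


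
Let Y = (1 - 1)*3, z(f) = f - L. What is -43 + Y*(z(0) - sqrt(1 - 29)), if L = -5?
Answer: -43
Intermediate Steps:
z(f) = 5 + f (z(f) = f - 1*(-5) = f + 5 = 5 + f)
Y = 0 (Y = 0*3 = 0)
-43 + Y*(z(0) - sqrt(1 - 29)) = -43 + 0*((5 + 0) - sqrt(1 - 29)) = -43 + 0*(5 - sqrt(-28)) = -43 + 0*(5 - 2*I*sqrt(7)) = -43 + 0 = -43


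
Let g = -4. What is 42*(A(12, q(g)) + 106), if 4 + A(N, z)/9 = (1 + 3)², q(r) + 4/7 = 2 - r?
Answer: 8988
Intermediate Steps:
q(r) = 10/7 - r (q(r) = -4/7 + (2 - r) = 10/7 - r)
A(N, z) = 108 (A(N, z) = -36 + 9*(1 + 3)² = -36 + 9*4² = -36 + 9*16 = -36 + 144 = 108)
42*(A(12, q(g)) + 106) = 42*(108 + 106) = 42*214 = 8988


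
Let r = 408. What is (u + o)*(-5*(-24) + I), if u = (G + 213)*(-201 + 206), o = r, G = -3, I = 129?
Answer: 363042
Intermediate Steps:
o = 408
u = 1050 (u = (-3 + 213)*(-201 + 206) = 210*5 = 1050)
(u + o)*(-5*(-24) + I) = (1050 + 408)*(-5*(-24) + 129) = 1458*(120 + 129) = 1458*249 = 363042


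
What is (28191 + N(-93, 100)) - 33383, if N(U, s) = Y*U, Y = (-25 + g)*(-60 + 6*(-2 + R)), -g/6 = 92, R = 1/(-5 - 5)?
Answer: -19504903/5 ≈ -3.9010e+6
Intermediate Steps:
R = -⅒ (R = 1/(-10) = -⅒ ≈ -0.10000)
g = -552 (g = -6*92 = -552)
Y = 209451/5 (Y = (-25 - 552)*(-60 + 6*(-2 - ⅒)) = -577*(-60 + 6*(-21/10)) = -577*(-60 - 63/5) = -577*(-363/5) = 209451/5 ≈ 41890.)
N(U, s) = 209451*U/5
(28191 + N(-93, 100)) - 33383 = (28191 + (209451/5)*(-93)) - 33383 = (28191 - 19478943/5) - 33383 = -19337988/5 - 33383 = -19504903/5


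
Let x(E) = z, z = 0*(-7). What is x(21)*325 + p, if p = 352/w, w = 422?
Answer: 176/211 ≈ 0.83412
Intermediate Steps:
p = 176/211 (p = 352/422 = 352*(1/422) = 176/211 ≈ 0.83412)
z = 0
x(E) = 0
x(21)*325 + p = 0*325 + 176/211 = 0 + 176/211 = 176/211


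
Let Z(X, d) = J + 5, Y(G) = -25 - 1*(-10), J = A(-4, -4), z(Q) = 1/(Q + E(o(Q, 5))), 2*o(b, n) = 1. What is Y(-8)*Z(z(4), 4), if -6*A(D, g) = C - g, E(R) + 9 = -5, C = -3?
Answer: -145/2 ≈ -72.500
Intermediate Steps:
o(b, n) = ½ (o(b, n) = (½)*1 = ½)
E(R) = -14 (E(R) = -9 - 5 = -14)
A(D, g) = ½ + g/6 (A(D, g) = -(-3 - g)/6 = ½ + g/6)
z(Q) = 1/(-14 + Q) (z(Q) = 1/(Q - 14) = 1/(-14 + Q))
J = -⅙ (J = ½ + (⅙)*(-4) = ½ - ⅔ = -⅙ ≈ -0.16667)
Y(G) = -15 (Y(G) = -25 + 10 = -15)
Z(X, d) = 29/6 (Z(X, d) = -⅙ + 5 = 29/6)
Y(-8)*Z(z(4), 4) = -15*29/6 = -145/2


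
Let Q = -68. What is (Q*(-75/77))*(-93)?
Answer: -474300/77 ≈ -6159.7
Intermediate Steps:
(Q*(-75/77))*(-93) = -(-5100)/77*(-93) = -68*(-75/77)*(-93) = (5100/77)*(-93) = -474300/77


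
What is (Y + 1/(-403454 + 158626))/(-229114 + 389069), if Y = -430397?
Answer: -105373236717/39161462740 ≈ -2.6907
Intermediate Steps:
(Y + 1/(-403454 + 158626))/(-229114 + 389069) = (-430397 + 1/(-403454 + 158626))/(-229114 + 389069) = (-430397 + 1/(-244828))/159955 = (-430397 - 1/244828)*(1/159955) = -105373236717/244828*1/159955 = -105373236717/39161462740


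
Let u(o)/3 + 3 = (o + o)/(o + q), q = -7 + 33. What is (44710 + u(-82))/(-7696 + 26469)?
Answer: 625937/262822 ≈ 2.3816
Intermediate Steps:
q = 26
u(o) = -9 + 6*o/(26 + o) (u(o) = -9 + 3*((o + o)/(o + 26)) = -9 + 3*((2*o)/(26 + o)) = -9 + 3*(2*o/(26 + o)) = -9 + 6*o/(26 + o))
(44710 + u(-82))/(-7696 + 26469) = (44710 + 3*(-78 - 1*(-82))/(26 - 82))/(-7696 + 26469) = (44710 + 3*(-78 + 82)/(-56))/18773 = (44710 + 3*(-1/56)*4)*(1/18773) = (44710 - 3/14)*(1/18773) = (625937/14)*(1/18773) = 625937/262822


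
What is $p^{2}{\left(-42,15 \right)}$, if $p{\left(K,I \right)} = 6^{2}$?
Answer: $1296$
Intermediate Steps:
$p{\left(K,I \right)} = 36$
$p^{2}{\left(-42,15 \right)} = 36^{2} = 1296$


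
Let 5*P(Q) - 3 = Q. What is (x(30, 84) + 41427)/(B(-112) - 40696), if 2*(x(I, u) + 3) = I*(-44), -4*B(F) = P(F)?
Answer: -815280/813811 ≈ -1.0018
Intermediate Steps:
P(Q) = ⅗ + Q/5
B(F) = -3/20 - F/20 (B(F) = -(⅗ + F/5)/4 = -3/20 - F/20)
x(I, u) = -3 - 22*I (x(I, u) = -3 + (I*(-44))/2 = -3 + (-44*I)/2 = -3 - 22*I)
(x(30, 84) + 41427)/(B(-112) - 40696) = ((-3 - 22*30) + 41427)/((-3/20 - 1/20*(-112)) - 40696) = ((-3 - 660) + 41427)/((-3/20 + 28/5) - 40696) = (-663 + 41427)/(109/20 - 40696) = 40764/(-813811/20) = 40764*(-20/813811) = -815280/813811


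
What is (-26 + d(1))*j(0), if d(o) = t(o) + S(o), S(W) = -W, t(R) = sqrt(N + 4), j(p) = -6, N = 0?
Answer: 150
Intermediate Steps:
t(R) = 2 (t(R) = sqrt(0 + 4) = sqrt(4) = 2)
d(o) = 2 - o
(-26 + d(1))*j(0) = (-26 + (2 - 1*1))*(-6) = (-26 + (2 - 1))*(-6) = (-26 + 1)*(-6) = -25*(-6) = 150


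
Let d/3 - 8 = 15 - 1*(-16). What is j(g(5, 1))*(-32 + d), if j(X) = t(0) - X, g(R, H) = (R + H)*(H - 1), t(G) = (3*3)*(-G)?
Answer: 0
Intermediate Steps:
t(G) = -9*G (t(G) = 9*(-G) = -9*G)
d = 117 (d = 24 + 3*(15 - 1*(-16)) = 24 + 3*(15 + 16) = 24 + 3*31 = 24 + 93 = 117)
g(R, H) = (-1 + H)*(H + R) (g(R, H) = (H + R)*(-1 + H) = (-1 + H)*(H + R))
j(X) = -X (j(X) = -9*0 - X = 0 - X = -X)
j(g(5, 1))*(-32 + d) = (-(1**2 - 1*1 - 1*5 + 1*5))*(-32 + 117) = -(1 - 1 - 5 + 5)*85 = -1*0*85 = 0*85 = 0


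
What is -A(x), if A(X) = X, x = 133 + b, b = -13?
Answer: -120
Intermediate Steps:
x = 120 (x = 133 - 13 = 120)
-A(x) = -1*120 = -120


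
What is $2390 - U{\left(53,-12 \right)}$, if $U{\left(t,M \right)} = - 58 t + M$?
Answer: $5476$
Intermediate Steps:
$U{\left(t,M \right)} = M - 58 t$
$2390 - U{\left(53,-12 \right)} = 2390 - \left(-12 - 3074\right) = 2390 - -3086 = 2390 + 3086 = 5476$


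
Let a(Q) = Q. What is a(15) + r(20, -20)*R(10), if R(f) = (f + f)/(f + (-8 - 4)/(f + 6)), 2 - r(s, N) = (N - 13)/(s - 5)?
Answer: 891/37 ≈ 24.081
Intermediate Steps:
r(s, N) = 2 - (-13 + N)/(-5 + s) (r(s, N) = 2 - (N - 13)/(s - 5) = 2 - (-13 + N)/(-5 + s))
R(f) = 2*f/(f - 12/(6 + f)) (R(f) = (2*f)/(f - 12/(6 + f)) = 2*f/(f - 12/(6 + f)))
a(15) + r(20, -20)*R(10) = 15 + ((3 - 1*(-20) + 2*20)/(-5 + 20))*(2*10*(6 + 10)/(-12 + 10² + 6*10)) = 15 + ((3 + 20 + 40)/15)*(2*10*16/(-12 + 100 + 60)) = 15 + ((1/15)*63)*(2*10*16/148) = 15 + 21*(2*10*(1/148)*16)/5 = 15 + (21/5)*(80/37) = 15 + 336/37 = 891/37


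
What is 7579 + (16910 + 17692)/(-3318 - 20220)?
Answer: 29726650/3923 ≈ 7577.5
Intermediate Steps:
7579 + (16910 + 17692)/(-3318 - 20220) = 7579 + 34602/(-23538) = 7579 + 34602*(-1/23538) = 7579 - 5767/3923 = 29726650/3923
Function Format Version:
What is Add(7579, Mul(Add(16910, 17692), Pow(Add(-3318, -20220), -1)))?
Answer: Rational(29726650, 3923) ≈ 7577.5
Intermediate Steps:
Add(7579, Mul(Add(16910, 17692), Pow(Add(-3318, -20220), -1))) = Add(7579, Mul(34602, Pow(-23538, -1))) = Add(7579, Mul(34602, Rational(-1, 23538))) = Add(7579, Rational(-5767, 3923)) = Rational(29726650, 3923)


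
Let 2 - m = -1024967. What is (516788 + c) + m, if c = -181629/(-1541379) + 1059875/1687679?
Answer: 190983623340608993/123873950921 ≈ 1.5418e+6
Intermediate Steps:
m = 1024969 (m = 2 - 1*(-1024967) = 2 + 1024967 = 1024969)
c = 92390500796/123873950921 (c = -181629*(-1/1541379) + 1059875*(1/1687679) = 8649/73399 + 1059875/1687679 = 92390500796/123873950921 ≈ 0.74584)
(516788 + c) + m = (516788 + 92390500796/123873950921) + 1024969 = 64016663739062544/123873950921 + 1024969 = 190983623340608993/123873950921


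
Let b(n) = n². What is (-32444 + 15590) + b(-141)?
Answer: 3027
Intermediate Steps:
(-32444 + 15590) + b(-141) = (-32444 + 15590) + (-141)² = -16854 + 19881 = 3027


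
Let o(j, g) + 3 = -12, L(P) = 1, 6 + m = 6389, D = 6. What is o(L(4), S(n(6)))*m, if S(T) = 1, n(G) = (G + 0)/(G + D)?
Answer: -95745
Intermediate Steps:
n(G) = G/(6 + G) (n(G) = (G + 0)/(G + 6) = G/(6 + G))
m = 6383 (m = -6 + 6389 = 6383)
o(j, g) = -15 (o(j, g) = -3 - 12 = -15)
o(L(4), S(n(6)))*m = -15*6383 = -95745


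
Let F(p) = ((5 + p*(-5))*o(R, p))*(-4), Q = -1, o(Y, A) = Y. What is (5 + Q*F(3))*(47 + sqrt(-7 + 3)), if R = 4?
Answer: -7285 - 310*I ≈ -7285.0 - 310.0*I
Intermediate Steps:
F(p) = -80 + 80*p (F(p) = ((5 + p*(-5))*4)*(-4) = ((5 - 5*p)*4)*(-4) = (20 - 20*p)*(-4) = -80 + 80*p)
(5 + Q*F(3))*(47 + sqrt(-7 + 3)) = (5 - (-80 + 80*3))*(47 + sqrt(-7 + 3)) = (5 - (-80 + 240))*(47 + sqrt(-4)) = (5 - 1*160)*(47 + 2*I) = (5 - 160)*(47 + 2*I) = -155*(47 + 2*I) = -7285 - 310*I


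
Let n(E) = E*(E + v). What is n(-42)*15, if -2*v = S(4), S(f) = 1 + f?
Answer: 28035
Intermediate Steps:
v = -5/2 (v = -(1 + 4)/2 = -½*5 = -5/2 ≈ -2.5000)
n(E) = E*(-5/2 + E) (n(E) = E*(E - 5/2) = E*(-5/2 + E))
n(-42)*15 = ((½)*(-42)*(-5 + 2*(-42)))*15 = ((½)*(-42)*(-5 - 84))*15 = ((½)*(-42)*(-89))*15 = 1869*15 = 28035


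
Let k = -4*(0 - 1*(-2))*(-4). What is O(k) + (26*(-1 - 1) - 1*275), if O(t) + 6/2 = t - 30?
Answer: -328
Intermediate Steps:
k = 32 (k = -4*(0 + 2)*(-4) = -4*2*(-4) = -8*(-4) = 32)
O(t) = -33 + t (O(t) = -3 + (t - 30) = -3 + (-30 + t) = -33 + t)
O(k) + (26*(-1 - 1) - 1*275) = (-33 + 32) + (26*(-1 - 1) - 1*275) = -1 + (26*(-2) - 275) = -1 + (-52 - 275) = -1 - 327 = -328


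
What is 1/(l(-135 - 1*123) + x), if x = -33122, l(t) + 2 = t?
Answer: -1/33382 ≈ -2.9956e-5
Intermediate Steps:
l(t) = -2 + t
1/(l(-135 - 1*123) + x) = 1/((-2 + (-135 - 1*123)) - 33122) = 1/((-2 + (-135 - 123)) - 33122) = 1/((-2 - 258) - 33122) = 1/(-260 - 33122) = 1/(-33382) = -1/33382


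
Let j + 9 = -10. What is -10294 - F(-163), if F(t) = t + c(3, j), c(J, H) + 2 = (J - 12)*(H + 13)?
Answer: -10183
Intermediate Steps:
j = -19 (j = -9 - 10 = -19)
c(J, H) = -2 + (-12 + J)*(13 + H) (c(J, H) = -2 + (J - 12)*(H + 13) = -2 + (-12 + J)*(13 + H))
F(t) = 52 + t (F(t) = t + (-158 - 12*(-19) + 13*3 - 19*3) = t + (-158 + 228 + 39 - 57) = t + 52 = 52 + t)
-10294 - F(-163) = -10294 - (52 - 163) = -10294 - 1*(-111) = -10294 + 111 = -10183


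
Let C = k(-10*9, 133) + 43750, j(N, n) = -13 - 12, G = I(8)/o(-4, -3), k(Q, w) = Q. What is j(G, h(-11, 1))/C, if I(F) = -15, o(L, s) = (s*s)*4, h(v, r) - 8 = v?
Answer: -5/8732 ≈ -0.00057261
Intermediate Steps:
h(v, r) = 8 + v
o(L, s) = 4*s**2 (o(L, s) = s**2*4 = 4*s**2)
G = -5/12 (G = -15/(4*(-3)**2) = -15/(4*9) = -15/36 = -15*1/36 = -5/12 ≈ -0.41667)
j(N, n) = -25
C = 43660 (C = -10*9 + 43750 = -90 + 43750 = 43660)
j(G, h(-11, 1))/C = -25/43660 = -25*1/43660 = -5/8732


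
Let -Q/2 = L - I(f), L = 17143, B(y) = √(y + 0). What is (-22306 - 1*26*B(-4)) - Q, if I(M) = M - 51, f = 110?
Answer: 11862 - 52*I ≈ 11862.0 - 52.0*I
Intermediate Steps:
B(y) = √y
I(M) = -51 + M
Q = -34168 (Q = -2*(17143 - (-51 + 110)) = -2*(17143 - 1*59) = -2*(17143 - 59) = -2*17084 = -34168)
(-22306 - 1*26*B(-4)) - Q = (-22306 - 1*26*√(-4)) - 1*(-34168) = (-22306 - 26*2*I) + 34168 = (-22306 - 52*I) + 34168 = 11862 - 52*I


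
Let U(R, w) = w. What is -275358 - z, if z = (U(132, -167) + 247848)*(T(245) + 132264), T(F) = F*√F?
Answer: -32759555142 - 424772915*√5 ≈ -3.3709e+10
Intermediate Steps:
T(F) = F^(3/2)
z = 32759279784 + 424772915*√5 (z = (-167 + 247848)*(245^(3/2) + 132264) = 247681*(1715*√5 + 132264) = 247681*(132264 + 1715*√5) = 32759279784 + 424772915*√5 ≈ 3.3709e+10)
-275358 - z = -275358 - (32759279784 + 424772915*√5) = -275358 + (-32759279784 - 424772915*√5) = -32759555142 - 424772915*√5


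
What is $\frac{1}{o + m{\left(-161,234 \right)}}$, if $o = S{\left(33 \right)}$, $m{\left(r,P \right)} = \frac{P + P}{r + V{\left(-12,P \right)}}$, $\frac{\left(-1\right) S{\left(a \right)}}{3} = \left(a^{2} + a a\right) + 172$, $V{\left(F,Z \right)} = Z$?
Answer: $- \frac{73}{514182} \approx -0.00014197$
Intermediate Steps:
$S{\left(a \right)} = -516 - 6 a^{2}$ ($S{\left(a \right)} = - 3 \left(\left(a^{2} + a a\right) + 172\right) = - 3 \left(\left(a^{2} + a^{2}\right) + 172\right) = - 3 \left(2 a^{2} + 172\right) = - 3 \left(172 + 2 a^{2}\right) = -516 - 6 a^{2}$)
$m{\left(r,P \right)} = \frac{2 P}{P + r}$ ($m{\left(r,P \right)} = \frac{P + P}{r + P} = \frac{2 P}{P + r}$)
$o = -7050$ ($o = -516 - 6 \cdot 33^{2} = -516 - 6534 = -7050$)
$\frac{1}{o + m{\left(-161,234 \right)}} = \frac{1}{-7050 + 2 \cdot 234 \frac{1}{234 - 161}} = \frac{1}{-7050 + 2 \cdot 234 \cdot \frac{1}{73}} = \frac{1}{-7050 + \frac{468}{73}} = \frac{1}{- \frac{514182}{73}} = - \frac{73}{514182}$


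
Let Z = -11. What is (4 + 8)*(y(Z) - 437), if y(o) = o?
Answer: -5376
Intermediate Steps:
(4 + 8)*(y(Z) - 437) = (4 + 8)*(-11 - 437) = 12*(-448) = -5376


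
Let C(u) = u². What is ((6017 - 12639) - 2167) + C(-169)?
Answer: 19772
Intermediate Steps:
((6017 - 12639) - 2167) + C(-169) = ((6017 - 12639) - 2167) + (-169)² = (-6622 - 2167) + 28561 = -8789 + 28561 = 19772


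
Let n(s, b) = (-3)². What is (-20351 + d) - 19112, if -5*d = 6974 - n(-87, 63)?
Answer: -40856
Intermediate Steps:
n(s, b) = 9
d = -1393 (d = -(6974 - 1*9)/5 = -(6974 - 9)/5 = -⅕*6965 = -1393)
(-20351 + d) - 19112 = (-20351 - 1393) - 19112 = -21744 - 19112 = -40856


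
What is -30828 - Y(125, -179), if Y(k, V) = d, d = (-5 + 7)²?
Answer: -30832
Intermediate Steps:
d = 4 (d = 2² = 4)
Y(k, V) = 4
-30828 - Y(125, -179) = -30828 - 1*4 = -30828 - 4 = -30832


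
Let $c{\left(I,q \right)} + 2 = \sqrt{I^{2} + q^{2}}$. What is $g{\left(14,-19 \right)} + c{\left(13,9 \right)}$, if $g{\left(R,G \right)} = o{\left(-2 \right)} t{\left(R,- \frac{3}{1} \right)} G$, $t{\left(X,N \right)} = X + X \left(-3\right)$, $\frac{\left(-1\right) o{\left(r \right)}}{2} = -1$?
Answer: $1062 + 5 \sqrt{10} \approx 1077.8$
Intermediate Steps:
$o{\left(r \right)} = 2$ ($o{\left(r \right)} = \left(-2\right) \left(-1\right) = 2$)
$t{\left(X,N \right)} = - 2 X$ ($t{\left(X,N \right)} = X - 3 X = - 2 X$)
$g{\left(R,G \right)} = - 4 G R$ ($g{\left(R,G \right)} = 2 \left(- 2 R\right) G = - 4 R G = - 4 G R$)
$c{\left(I,q \right)} = -2 + \sqrt{I^{2} + q^{2}}$
$g{\left(14,-19 \right)} + c{\left(13,9 \right)} = \left(-4\right) \left(-19\right) 14 - \left(2 - \sqrt{13^{2} + 9^{2}}\right) = 1064 - \left(2 - \sqrt{169 + 81}\right) = 1064 - \left(2 - \sqrt{250}\right) = 1064 - \left(2 - 5 \sqrt{10}\right) = 1062 + 5 \sqrt{10}$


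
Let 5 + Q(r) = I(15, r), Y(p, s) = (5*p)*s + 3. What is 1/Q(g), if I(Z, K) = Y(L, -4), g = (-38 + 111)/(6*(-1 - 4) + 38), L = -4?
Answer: 1/78 ≈ 0.012821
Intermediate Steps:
Y(p, s) = 3 + 5*p*s (Y(p, s) = 5*p*s + 3 = 3 + 5*p*s)
g = 73/8 (g = 73/(6*(-5) + 38) = 73/(-30 + 38) = 73/8 ≈ 9.1250)
I(Z, K) = 83 (I(Z, K) = 3 + 5*(-4)*(-4) = 3 + 80 = 83)
Q(r) = 78 (Q(r) = -5 + 83 = 78)
1/Q(g) = 1/78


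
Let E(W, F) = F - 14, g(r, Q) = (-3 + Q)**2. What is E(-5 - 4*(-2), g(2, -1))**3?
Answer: 8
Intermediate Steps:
E(W, F) = -14 + F
E(-5 - 4*(-2), g(2, -1))**3 = (-14 + (-3 - 1)**2)**3 = (-14 + (-4)**2)**3 = (-14 + 16)**3 = 2**3 = 8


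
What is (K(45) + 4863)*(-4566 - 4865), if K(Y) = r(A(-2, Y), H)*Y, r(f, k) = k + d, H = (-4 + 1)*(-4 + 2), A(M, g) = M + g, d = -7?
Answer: -45438558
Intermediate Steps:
H = 6 (H = -3*(-2) = 6)
r(f, k) = -7 + k (r(f, k) = k - 7 = -7 + k)
K(Y) = -Y (K(Y) = (-7 + 6)*Y = -Y)
(K(45) + 4863)*(-4566 - 4865) = (-1*45 + 4863)*(-4566 - 4865) = (-45 + 4863)*(-9431) = 4818*(-9431) = -45438558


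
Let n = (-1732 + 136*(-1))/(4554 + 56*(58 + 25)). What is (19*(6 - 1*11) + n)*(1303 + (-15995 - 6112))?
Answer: 9112755316/4601 ≈ 1.9806e+6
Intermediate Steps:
n = -934/4601 (n = (-1732 - 136)/(4554 + 56*83) = -1868/(4554 + 4648) = -1868/9202 = -1868*1/9202 = -934/4601 ≈ -0.20300)
(19*(6 - 1*11) + n)*(1303 + (-15995 - 6112)) = (19*(6 - 1*11) - 934/4601)*(1303 + (-15995 - 6112)) = (19*(6 - 11) - 934/4601)*(1303 - 22107) = (19*(-5) - 934/4601)*(-20804) = (-95 - 934/4601)*(-20804) = -438029/4601*(-20804) = 9112755316/4601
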